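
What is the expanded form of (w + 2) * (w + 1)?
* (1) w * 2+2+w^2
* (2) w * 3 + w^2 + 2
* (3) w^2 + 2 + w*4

Expanding (w + 2) * (w + 1):
= w * 3 + w^2 + 2
2) w * 3 + w^2 + 2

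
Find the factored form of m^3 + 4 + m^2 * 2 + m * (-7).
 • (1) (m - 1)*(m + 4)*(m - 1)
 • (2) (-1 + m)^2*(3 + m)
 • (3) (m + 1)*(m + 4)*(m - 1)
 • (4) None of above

We need to factor m^3 + 4 + m^2 * 2 + m * (-7).
The factored form is (m - 1)*(m + 4)*(m - 1).
1) (m - 1)*(m + 4)*(m - 1)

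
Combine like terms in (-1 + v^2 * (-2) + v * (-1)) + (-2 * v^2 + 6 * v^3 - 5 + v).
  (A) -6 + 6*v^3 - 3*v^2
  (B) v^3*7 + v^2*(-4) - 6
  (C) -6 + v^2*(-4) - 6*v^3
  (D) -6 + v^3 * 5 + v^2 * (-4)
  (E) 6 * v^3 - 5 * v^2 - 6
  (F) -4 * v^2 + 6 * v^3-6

Adding the polynomials and combining like terms:
(-1 + v^2*(-2) + v*(-1)) + (-2*v^2 + 6*v^3 - 5 + v)
= -4 * v^2 + 6 * v^3-6
F) -4 * v^2 + 6 * v^3-6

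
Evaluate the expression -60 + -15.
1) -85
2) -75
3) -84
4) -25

-60 + -15 = -75
2) -75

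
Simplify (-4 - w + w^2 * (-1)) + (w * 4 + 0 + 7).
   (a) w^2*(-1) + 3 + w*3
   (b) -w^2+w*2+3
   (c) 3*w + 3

Adding the polynomials and combining like terms:
(-4 - w + w^2*(-1)) + (w*4 + 0 + 7)
= w^2*(-1) + 3 + w*3
a) w^2*(-1) + 3 + w*3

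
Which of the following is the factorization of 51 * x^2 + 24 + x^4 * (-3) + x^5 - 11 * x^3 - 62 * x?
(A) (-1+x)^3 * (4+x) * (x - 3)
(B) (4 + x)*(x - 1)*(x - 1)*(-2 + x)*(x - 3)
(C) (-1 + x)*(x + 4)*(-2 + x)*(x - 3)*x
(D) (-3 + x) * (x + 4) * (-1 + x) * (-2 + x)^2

We need to factor 51 * x^2 + 24 + x^4 * (-3) + x^5 - 11 * x^3 - 62 * x.
The factored form is (4 + x)*(x - 1)*(x - 1)*(-2 + x)*(x - 3).
B) (4 + x)*(x - 1)*(x - 1)*(-2 + x)*(x - 3)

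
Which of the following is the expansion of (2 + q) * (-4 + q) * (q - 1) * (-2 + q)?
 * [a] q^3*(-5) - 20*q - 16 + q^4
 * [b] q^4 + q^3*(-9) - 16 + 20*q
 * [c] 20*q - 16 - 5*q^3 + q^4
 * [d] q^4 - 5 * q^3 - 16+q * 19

Expanding (2 + q) * (-4 + q) * (q - 1) * (-2 + q):
= 20*q - 16 - 5*q^3 + q^4
c) 20*q - 16 - 5*q^3 + q^4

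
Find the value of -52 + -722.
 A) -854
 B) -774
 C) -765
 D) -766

-52 + -722 = -774
B) -774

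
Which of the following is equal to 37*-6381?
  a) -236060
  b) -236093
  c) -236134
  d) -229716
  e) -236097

37 * -6381 = -236097
e) -236097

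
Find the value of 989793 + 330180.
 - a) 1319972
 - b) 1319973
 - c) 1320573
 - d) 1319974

989793 + 330180 = 1319973
b) 1319973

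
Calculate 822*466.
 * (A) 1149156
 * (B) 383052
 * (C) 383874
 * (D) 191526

822 * 466 = 383052
B) 383052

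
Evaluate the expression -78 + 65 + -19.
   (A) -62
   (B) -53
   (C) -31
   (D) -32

First: -78 + 65 = -13
Then: -13 + -19 = -32
D) -32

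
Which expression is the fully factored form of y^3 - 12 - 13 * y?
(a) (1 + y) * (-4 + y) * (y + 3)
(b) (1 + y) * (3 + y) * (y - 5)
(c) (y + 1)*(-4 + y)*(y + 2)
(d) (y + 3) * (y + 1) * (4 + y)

We need to factor y^3 - 12 - 13 * y.
The factored form is (1 + y) * (-4 + y) * (y + 3).
a) (1 + y) * (-4 + y) * (y + 3)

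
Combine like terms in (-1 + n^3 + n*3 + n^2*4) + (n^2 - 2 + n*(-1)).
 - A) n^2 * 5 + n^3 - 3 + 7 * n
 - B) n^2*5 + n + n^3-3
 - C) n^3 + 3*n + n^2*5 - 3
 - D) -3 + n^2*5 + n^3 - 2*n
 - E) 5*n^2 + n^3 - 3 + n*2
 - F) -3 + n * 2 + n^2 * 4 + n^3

Adding the polynomials and combining like terms:
(-1 + n^3 + n*3 + n^2*4) + (n^2 - 2 + n*(-1))
= 5*n^2 + n^3 - 3 + n*2
E) 5*n^2 + n^3 - 3 + n*2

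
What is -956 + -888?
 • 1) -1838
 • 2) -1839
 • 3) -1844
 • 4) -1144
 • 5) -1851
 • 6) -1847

-956 + -888 = -1844
3) -1844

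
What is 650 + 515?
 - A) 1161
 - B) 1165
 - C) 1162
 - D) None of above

650 + 515 = 1165
B) 1165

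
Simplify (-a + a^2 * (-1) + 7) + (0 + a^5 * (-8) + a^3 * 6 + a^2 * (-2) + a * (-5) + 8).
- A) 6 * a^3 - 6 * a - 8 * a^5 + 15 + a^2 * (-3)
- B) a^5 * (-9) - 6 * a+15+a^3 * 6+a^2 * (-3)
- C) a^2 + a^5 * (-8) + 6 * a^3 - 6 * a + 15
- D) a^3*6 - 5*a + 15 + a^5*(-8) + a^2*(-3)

Adding the polynomials and combining like terms:
(-a + a^2*(-1) + 7) + (0 + a^5*(-8) + a^3*6 + a^2*(-2) + a*(-5) + 8)
= 6 * a^3 - 6 * a - 8 * a^5 + 15 + a^2 * (-3)
A) 6 * a^3 - 6 * a - 8 * a^5 + 15 + a^2 * (-3)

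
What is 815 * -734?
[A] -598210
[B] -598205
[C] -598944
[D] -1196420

815 * -734 = -598210
A) -598210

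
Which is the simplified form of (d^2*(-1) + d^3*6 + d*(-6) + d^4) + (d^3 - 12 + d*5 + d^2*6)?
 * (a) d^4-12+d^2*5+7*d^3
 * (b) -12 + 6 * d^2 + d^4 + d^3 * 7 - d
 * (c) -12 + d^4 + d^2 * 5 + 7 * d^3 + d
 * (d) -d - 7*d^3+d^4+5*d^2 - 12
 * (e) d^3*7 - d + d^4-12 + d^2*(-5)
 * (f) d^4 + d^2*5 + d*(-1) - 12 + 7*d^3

Adding the polynomials and combining like terms:
(d^2*(-1) + d^3*6 + d*(-6) + d^4) + (d^3 - 12 + d*5 + d^2*6)
= d^4 + d^2*5 + d*(-1) - 12 + 7*d^3
f) d^4 + d^2*5 + d*(-1) - 12 + 7*d^3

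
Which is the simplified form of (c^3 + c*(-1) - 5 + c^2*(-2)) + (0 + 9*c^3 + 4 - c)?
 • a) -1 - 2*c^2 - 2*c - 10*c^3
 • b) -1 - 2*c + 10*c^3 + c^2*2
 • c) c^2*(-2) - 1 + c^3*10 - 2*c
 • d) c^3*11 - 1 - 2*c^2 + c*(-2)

Adding the polynomials and combining like terms:
(c^3 + c*(-1) - 5 + c^2*(-2)) + (0 + 9*c^3 + 4 - c)
= c^2*(-2) - 1 + c^3*10 - 2*c
c) c^2*(-2) - 1 + c^3*10 - 2*c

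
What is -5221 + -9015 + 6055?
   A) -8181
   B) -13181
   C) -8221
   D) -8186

First: -5221 + -9015 = -14236
Then: -14236 + 6055 = -8181
A) -8181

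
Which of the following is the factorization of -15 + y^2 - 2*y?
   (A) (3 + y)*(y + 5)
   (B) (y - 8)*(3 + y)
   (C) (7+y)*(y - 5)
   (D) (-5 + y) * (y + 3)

We need to factor -15 + y^2 - 2*y.
The factored form is (-5 + y) * (y + 3).
D) (-5 + y) * (y + 3)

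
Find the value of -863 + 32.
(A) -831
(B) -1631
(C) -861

-863 + 32 = -831
A) -831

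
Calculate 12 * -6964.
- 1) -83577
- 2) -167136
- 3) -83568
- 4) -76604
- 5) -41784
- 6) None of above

12 * -6964 = -83568
3) -83568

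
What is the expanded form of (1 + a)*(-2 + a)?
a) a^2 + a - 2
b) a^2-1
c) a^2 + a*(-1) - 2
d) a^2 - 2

Expanding (1 + a)*(-2 + a):
= a^2 + a*(-1) - 2
c) a^2 + a*(-1) - 2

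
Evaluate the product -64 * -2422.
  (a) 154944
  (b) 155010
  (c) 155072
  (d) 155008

-64 * -2422 = 155008
d) 155008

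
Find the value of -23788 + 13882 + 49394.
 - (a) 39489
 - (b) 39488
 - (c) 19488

First: -23788 + 13882 = -9906
Then: -9906 + 49394 = 39488
b) 39488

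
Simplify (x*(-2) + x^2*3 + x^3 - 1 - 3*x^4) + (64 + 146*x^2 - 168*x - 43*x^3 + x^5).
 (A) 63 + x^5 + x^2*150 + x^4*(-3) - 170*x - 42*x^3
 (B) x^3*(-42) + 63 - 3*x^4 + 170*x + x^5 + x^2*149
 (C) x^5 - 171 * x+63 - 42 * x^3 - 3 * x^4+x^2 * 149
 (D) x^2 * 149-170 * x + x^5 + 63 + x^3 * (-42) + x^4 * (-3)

Adding the polynomials and combining like terms:
(x*(-2) + x^2*3 + x^3 - 1 - 3*x^4) + (64 + 146*x^2 - 168*x - 43*x^3 + x^5)
= x^2 * 149-170 * x + x^5 + 63 + x^3 * (-42) + x^4 * (-3)
D) x^2 * 149-170 * x + x^5 + 63 + x^3 * (-42) + x^4 * (-3)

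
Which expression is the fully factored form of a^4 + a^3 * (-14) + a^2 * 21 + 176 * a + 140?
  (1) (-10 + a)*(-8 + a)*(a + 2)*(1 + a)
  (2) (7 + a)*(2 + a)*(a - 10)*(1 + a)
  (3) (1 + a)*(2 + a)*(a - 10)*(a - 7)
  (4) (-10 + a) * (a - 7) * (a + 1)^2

We need to factor a^4 + a^3 * (-14) + a^2 * 21 + 176 * a + 140.
The factored form is (1 + a)*(2 + a)*(a - 10)*(a - 7).
3) (1 + a)*(2 + a)*(a - 10)*(a - 7)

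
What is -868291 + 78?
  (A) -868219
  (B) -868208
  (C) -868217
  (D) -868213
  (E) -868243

-868291 + 78 = -868213
D) -868213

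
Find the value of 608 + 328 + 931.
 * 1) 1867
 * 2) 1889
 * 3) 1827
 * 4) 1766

First: 608 + 328 = 936
Then: 936 + 931 = 1867
1) 1867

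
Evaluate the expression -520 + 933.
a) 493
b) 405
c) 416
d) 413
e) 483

-520 + 933 = 413
d) 413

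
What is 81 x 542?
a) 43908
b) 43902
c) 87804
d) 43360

81 * 542 = 43902
b) 43902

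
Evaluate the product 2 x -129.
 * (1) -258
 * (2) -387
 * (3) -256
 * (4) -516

2 * -129 = -258
1) -258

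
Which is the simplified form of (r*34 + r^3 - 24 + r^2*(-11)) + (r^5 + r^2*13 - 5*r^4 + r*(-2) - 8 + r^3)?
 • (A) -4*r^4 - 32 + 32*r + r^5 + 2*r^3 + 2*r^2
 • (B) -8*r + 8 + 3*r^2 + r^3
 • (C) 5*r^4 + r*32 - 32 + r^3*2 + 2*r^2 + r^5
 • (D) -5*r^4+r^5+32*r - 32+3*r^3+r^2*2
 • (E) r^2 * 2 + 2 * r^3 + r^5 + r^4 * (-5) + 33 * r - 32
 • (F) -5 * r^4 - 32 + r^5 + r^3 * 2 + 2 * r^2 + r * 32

Adding the polynomials and combining like terms:
(r*34 + r^3 - 24 + r^2*(-11)) + (r^5 + r^2*13 - 5*r^4 + r*(-2) - 8 + r^3)
= -5 * r^4 - 32 + r^5 + r^3 * 2 + 2 * r^2 + r * 32
F) -5 * r^4 - 32 + r^5 + r^3 * 2 + 2 * r^2 + r * 32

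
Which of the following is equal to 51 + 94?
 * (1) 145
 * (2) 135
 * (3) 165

51 + 94 = 145
1) 145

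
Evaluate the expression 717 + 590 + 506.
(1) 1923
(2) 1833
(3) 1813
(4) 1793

First: 717 + 590 = 1307
Then: 1307 + 506 = 1813
3) 1813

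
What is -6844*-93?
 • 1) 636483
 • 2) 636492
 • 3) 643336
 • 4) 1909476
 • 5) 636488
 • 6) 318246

-6844 * -93 = 636492
2) 636492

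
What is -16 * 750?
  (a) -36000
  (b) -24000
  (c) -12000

-16 * 750 = -12000
c) -12000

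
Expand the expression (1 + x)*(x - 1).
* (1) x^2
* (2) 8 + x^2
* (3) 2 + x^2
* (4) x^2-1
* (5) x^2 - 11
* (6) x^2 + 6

Expanding (1 + x)*(x - 1):
= x^2-1
4) x^2-1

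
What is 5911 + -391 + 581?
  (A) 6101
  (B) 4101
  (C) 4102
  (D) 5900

First: 5911 + -391 = 5520
Then: 5520 + 581 = 6101
A) 6101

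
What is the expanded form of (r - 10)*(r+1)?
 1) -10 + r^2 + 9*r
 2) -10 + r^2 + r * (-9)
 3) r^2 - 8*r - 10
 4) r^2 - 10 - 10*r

Expanding (r - 10)*(r+1):
= -10 + r^2 + r * (-9)
2) -10 + r^2 + r * (-9)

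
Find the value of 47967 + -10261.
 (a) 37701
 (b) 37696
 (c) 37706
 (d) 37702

47967 + -10261 = 37706
c) 37706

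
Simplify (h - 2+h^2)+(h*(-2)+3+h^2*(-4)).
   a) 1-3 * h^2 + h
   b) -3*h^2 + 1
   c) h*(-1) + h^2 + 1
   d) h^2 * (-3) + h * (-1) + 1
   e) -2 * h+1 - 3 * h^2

Adding the polynomials and combining like terms:
(h - 2 + h^2) + (h*(-2) + 3 + h^2*(-4))
= h^2 * (-3) + h * (-1) + 1
d) h^2 * (-3) + h * (-1) + 1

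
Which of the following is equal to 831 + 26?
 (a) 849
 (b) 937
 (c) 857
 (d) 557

831 + 26 = 857
c) 857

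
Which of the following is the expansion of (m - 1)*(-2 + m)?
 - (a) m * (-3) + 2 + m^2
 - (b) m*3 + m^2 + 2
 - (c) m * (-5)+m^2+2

Expanding (m - 1)*(-2 + m):
= m * (-3) + 2 + m^2
a) m * (-3) + 2 + m^2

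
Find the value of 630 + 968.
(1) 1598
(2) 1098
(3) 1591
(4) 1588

630 + 968 = 1598
1) 1598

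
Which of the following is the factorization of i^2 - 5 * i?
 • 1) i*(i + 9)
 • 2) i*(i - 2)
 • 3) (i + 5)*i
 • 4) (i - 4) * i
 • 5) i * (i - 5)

We need to factor i^2 - 5 * i.
The factored form is i * (i - 5).
5) i * (i - 5)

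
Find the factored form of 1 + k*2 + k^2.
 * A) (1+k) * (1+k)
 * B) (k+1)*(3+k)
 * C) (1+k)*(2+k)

We need to factor 1 + k*2 + k^2.
The factored form is (1+k) * (1+k).
A) (1+k) * (1+k)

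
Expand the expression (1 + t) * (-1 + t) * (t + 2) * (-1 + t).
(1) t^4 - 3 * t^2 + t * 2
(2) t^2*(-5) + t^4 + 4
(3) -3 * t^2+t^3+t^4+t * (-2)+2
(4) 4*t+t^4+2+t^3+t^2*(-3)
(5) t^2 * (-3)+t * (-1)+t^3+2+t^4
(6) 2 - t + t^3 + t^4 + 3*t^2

Expanding (1 + t) * (-1 + t) * (t + 2) * (-1 + t):
= t^2 * (-3)+t * (-1)+t^3+2+t^4
5) t^2 * (-3)+t * (-1)+t^3+2+t^4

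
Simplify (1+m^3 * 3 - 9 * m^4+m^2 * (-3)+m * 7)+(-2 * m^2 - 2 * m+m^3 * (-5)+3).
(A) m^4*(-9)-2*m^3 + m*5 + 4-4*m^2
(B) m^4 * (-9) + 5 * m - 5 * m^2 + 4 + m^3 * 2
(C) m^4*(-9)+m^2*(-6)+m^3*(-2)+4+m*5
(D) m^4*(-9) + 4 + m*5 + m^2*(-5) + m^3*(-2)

Adding the polynomials and combining like terms:
(1 + m^3*3 - 9*m^4 + m^2*(-3) + m*7) + (-2*m^2 - 2*m + m^3*(-5) + 3)
= m^4*(-9) + 4 + m*5 + m^2*(-5) + m^3*(-2)
D) m^4*(-9) + 4 + m*5 + m^2*(-5) + m^3*(-2)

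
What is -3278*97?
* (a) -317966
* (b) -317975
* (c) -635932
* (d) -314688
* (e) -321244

-3278 * 97 = -317966
a) -317966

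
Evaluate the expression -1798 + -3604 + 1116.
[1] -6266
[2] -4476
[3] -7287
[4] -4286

First: -1798 + -3604 = -5402
Then: -5402 + 1116 = -4286
4) -4286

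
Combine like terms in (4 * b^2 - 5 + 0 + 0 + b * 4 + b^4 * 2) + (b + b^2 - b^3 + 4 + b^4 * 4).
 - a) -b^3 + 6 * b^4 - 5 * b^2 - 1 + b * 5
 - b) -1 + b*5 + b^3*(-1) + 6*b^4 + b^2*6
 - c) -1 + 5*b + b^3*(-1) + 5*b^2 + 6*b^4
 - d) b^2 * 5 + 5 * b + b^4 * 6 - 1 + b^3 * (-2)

Adding the polynomials and combining like terms:
(4*b^2 - 5 + 0 + 0 + b*4 + b^4*2) + (b + b^2 - b^3 + 4 + b^4*4)
= -1 + 5*b + b^3*(-1) + 5*b^2 + 6*b^4
c) -1 + 5*b + b^3*(-1) + 5*b^2 + 6*b^4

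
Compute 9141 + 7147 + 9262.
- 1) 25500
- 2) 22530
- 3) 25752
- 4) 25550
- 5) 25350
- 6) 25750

First: 9141 + 7147 = 16288
Then: 16288 + 9262 = 25550
4) 25550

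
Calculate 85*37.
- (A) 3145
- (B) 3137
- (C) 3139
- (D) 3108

85 * 37 = 3145
A) 3145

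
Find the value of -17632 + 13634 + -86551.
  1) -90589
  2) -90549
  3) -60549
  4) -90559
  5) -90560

First: -17632 + 13634 = -3998
Then: -3998 + -86551 = -90549
2) -90549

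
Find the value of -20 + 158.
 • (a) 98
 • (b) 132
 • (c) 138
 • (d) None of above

-20 + 158 = 138
c) 138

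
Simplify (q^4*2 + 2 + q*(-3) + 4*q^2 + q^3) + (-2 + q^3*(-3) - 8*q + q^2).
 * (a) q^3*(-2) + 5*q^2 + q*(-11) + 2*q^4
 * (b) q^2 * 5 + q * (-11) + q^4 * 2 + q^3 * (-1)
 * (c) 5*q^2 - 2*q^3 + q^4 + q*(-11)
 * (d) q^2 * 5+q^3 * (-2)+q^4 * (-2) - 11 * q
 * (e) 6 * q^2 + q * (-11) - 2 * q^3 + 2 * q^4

Adding the polynomials and combining like terms:
(q^4*2 + 2 + q*(-3) + 4*q^2 + q^3) + (-2 + q^3*(-3) - 8*q + q^2)
= q^3*(-2) + 5*q^2 + q*(-11) + 2*q^4
a) q^3*(-2) + 5*q^2 + q*(-11) + 2*q^4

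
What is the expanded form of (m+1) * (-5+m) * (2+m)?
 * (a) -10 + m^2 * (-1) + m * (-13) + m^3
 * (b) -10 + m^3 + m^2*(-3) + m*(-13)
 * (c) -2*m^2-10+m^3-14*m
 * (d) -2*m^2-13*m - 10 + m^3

Expanding (m+1) * (-5+m) * (2+m):
= -2*m^2-13*m - 10 + m^3
d) -2*m^2-13*m - 10 + m^3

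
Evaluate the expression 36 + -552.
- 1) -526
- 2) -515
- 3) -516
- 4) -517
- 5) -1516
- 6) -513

36 + -552 = -516
3) -516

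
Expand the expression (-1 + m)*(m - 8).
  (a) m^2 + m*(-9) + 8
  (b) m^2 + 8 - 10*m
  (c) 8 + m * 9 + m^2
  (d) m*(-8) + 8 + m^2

Expanding (-1 + m)*(m - 8):
= m^2 + m*(-9) + 8
a) m^2 + m*(-9) + 8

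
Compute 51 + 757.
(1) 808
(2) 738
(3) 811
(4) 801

51 + 757 = 808
1) 808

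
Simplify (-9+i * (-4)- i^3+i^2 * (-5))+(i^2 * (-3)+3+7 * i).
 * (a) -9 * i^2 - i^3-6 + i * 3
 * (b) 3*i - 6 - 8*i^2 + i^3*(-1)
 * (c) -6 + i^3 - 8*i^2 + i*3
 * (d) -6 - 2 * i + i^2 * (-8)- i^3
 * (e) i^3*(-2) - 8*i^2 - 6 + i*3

Adding the polynomials and combining like terms:
(-9 + i*(-4) - i^3 + i^2*(-5)) + (i^2*(-3) + 3 + 7*i)
= 3*i - 6 - 8*i^2 + i^3*(-1)
b) 3*i - 6 - 8*i^2 + i^3*(-1)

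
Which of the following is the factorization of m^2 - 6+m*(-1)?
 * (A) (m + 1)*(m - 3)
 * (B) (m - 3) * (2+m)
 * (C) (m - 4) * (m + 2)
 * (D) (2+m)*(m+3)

We need to factor m^2 - 6+m*(-1).
The factored form is (m - 3) * (2+m).
B) (m - 3) * (2+m)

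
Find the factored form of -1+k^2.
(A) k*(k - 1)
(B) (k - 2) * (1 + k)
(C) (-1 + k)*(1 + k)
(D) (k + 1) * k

We need to factor -1+k^2.
The factored form is (-1 + k)*(1 + k).
C) (-1 + k)*(1 + k)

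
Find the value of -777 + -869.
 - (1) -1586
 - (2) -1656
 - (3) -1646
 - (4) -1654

-777 + -869 = -1646
3) -1646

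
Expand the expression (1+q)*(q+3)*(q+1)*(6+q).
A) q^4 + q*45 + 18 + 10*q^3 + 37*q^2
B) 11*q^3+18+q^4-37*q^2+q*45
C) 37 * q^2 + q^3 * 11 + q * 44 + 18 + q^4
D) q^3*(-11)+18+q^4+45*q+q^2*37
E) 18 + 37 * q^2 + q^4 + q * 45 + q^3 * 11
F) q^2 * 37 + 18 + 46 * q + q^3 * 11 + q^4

Expanding (1+q)*(q+3)*(q+1)*(6+q):
= 18 + 37 * q^2 + q^4 + q * 45 + q^3 * 11
E) 18 + 37 * q^2 + q^4 + q * 45 + q^3 * 11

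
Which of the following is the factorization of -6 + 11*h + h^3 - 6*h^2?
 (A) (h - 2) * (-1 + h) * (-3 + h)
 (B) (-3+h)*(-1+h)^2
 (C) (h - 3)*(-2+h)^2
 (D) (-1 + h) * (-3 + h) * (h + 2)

We need to factor -6 + 11*h + h^3 - 6*h^2.
The factored form is (h - 2) * (-1 + h) * (-3 + h).
A) (h - 2) * (-1 + h) * (-3 + h)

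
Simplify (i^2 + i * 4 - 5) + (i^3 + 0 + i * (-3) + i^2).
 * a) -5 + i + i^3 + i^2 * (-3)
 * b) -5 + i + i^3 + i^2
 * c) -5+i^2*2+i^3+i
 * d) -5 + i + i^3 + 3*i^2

Adding the polynomials and combining like terms:
(i^2 + i*4 - 5) + (i^3 + 0 + i*(-3) + i^2)
= -5+i^2*2+i^3+i
c) -5+i^2*2+i^3+i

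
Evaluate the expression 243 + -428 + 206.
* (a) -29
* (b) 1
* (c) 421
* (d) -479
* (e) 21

First: 243 + -428 = -185
Then: -185 + 206 = 21
e) 21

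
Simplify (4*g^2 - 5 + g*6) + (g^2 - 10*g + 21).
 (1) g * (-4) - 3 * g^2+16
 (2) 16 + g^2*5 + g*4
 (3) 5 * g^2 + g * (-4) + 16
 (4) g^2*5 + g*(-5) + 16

Adding the polynomials and combining like terms:
(4*g^2 - 5 + g*6) + (g^2 - 10*g + 21)
= 5 * g^2 + g * (-4) + 16
3) 5 * g^2 + g * (-4) + 16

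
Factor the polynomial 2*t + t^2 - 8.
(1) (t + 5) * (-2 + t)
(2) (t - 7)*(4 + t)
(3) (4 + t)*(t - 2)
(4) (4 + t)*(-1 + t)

We need to factor 2*t + t^2 - 8.
The factored form is (4 + t)*(t - 2).
3) (4 + t)*(t - 2)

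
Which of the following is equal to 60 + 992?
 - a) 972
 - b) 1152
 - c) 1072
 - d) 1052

60 + 992 = 1052
d) 1052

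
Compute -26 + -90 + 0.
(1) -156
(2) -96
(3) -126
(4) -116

First: -26 + -90 = -116
Then: -116 + 0 = -116
4) -116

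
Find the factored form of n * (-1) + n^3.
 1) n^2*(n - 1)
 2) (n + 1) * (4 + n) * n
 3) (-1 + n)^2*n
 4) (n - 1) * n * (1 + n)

We need to factor n * (-1) + n^3.
The factored form is (n - 1) * n * (1 + n).
4) (n - 1) * n * (1 + n)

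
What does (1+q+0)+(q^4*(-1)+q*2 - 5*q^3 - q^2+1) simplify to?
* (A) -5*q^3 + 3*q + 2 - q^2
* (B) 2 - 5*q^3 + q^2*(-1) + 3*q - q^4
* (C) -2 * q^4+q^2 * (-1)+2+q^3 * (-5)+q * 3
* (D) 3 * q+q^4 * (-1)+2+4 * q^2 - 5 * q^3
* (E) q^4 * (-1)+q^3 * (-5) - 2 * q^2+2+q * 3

Adding the polynomials and combining like terms:
(1 + q + 0) + (q^4*(-1) + q*2 - 5*q^3 - q^2 + 1)
= 2 - 5*q^3 + q^2*(-1) + 3*q - q^4
B) 2 - 5*q^3 + q^2*(-1) + 3*q - q^4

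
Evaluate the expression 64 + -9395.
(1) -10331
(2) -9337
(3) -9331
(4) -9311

64 + -9395 = -9331
3) -9331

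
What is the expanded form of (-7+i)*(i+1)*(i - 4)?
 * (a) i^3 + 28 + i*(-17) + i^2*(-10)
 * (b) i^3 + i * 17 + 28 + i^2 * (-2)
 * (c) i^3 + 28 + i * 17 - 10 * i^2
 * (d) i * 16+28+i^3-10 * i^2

Expanding (-7+i)*(i+1)*(i - 4):
= i^3 + 28 + i * 17 - 10 * i^2
c) i^3 + 28 + i * 17 - 10 * i^2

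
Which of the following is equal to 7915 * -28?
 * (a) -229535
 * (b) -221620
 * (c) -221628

7915 * -28 = -221620
b) -221620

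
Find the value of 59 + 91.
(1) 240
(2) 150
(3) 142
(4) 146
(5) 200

59 + 91 = 150
2) 150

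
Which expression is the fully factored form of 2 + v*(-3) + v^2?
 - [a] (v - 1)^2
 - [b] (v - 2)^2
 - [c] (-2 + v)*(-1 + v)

We need to factor 2 + v*(-3) + v^2.
The factored form is (-2 + v)*(-1 + v).
c) (-2 + v)*(-1 + v)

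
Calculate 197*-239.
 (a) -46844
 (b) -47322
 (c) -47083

197 * -239 = -47083
c) -47083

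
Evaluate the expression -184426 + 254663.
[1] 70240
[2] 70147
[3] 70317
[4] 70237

-184426 + 254663 = 70237
4) 70237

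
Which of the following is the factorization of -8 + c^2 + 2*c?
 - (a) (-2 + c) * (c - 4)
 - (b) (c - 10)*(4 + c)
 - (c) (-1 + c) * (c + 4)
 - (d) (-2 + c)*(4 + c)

We need to factor -8 + c^2 + 2*c.
The factored form is (-2 + c)*(4 + c).
d) (-2 + c)*(4 + c)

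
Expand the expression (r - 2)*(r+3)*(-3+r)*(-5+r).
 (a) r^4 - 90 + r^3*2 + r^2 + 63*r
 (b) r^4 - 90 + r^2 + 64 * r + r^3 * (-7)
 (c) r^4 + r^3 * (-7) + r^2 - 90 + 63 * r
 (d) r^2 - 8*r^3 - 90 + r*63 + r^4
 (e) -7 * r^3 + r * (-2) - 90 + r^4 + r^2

Expanding (r - 2)*(r+3)*(-3+r)*(-5+r):
= r^4 + r^3 * (-7) + r^2 - 90 + 63 * r
c) r^4 + r^3 * (-7) + r^2 - 90 + 63 * r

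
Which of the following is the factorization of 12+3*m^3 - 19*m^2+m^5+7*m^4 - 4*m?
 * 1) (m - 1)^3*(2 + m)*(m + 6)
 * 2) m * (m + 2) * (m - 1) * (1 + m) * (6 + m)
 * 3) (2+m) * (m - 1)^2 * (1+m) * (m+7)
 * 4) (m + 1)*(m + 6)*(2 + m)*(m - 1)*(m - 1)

We need to factor 12+3*m^3 - 19*m^2+m^5+7*m^4 - 4*m.
The factored form is (m + 1)*(m + 6)*(2 + m)*(m - 1)*(m - 1).
4) (m + 1)*(m + 6)*(2 + m)*(m - 1)*(m - 1)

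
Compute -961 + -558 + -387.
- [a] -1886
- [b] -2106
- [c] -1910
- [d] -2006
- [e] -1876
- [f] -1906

First: -961 + -558 = -1519
Then: -1519 + -387 = -1906
f) -1906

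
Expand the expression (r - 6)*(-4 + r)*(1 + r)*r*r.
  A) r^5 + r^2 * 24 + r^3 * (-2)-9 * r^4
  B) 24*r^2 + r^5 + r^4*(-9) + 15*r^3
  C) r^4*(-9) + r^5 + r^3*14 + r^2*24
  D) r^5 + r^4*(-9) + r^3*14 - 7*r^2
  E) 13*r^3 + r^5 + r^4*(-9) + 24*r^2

Expanding (r - 6)*(-4 + r)*(1 + r)*r*r:
= r^4*(-9) + r^5 + r^3*14 + r^2*24
C) r^4*(-9) + r^5 + r^3*14 + r^2*24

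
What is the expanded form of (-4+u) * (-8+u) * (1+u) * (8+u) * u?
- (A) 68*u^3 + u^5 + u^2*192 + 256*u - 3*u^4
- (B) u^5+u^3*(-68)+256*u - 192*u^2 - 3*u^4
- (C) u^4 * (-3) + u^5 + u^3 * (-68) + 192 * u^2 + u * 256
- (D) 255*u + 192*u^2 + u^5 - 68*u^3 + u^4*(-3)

Expanding (-4+u) * (-8+u) * (1+u) * (8+u) * u:
= u^4 * (-3) + u^5 + u^3 * (-68) + 192 * u^2 + u * 256
C) u^4 * (-3) + u^5 + u^3 * (-68) + 192 * u^2 + u * 256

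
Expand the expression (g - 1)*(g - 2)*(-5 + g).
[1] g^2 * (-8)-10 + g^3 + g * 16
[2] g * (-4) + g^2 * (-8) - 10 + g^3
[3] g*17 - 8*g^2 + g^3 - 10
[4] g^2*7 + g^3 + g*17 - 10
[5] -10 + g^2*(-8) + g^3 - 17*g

Expanding (g - 1)*(g - 2)*(-5 + g):
= g*17 - 8*g^2 + g^3 - 10
3) g*17 - 8*g^2 + g^3 - 10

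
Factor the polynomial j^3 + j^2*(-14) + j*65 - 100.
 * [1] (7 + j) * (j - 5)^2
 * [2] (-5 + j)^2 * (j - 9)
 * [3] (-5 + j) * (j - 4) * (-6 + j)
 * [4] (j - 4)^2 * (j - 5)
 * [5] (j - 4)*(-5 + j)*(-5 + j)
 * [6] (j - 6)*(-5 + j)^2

We need to factor j^3 + j^2*(-14) + j*65 - 100.
The factored form is (j - 4)*(-5 + j)*(-5 + j).
5) (j - 4)*(-5 + j)*(-5 + j)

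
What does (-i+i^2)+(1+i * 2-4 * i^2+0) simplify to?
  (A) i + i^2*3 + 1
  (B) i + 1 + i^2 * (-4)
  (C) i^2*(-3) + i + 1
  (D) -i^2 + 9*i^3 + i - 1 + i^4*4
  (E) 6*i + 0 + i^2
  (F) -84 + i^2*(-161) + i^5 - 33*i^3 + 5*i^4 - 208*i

Adding the polynomials and combining like terms:
(-i + i^2) + (1 + i*2 - 4*i^2 + 0)
= i^2*(-3) + i + 1
C) i^2*(-3) + i + 1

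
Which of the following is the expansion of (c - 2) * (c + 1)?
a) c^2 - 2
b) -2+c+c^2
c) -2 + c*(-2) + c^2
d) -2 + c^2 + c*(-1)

Expanding (c - 2) * (c + 1):
= -2 + c^2 + c*(-1)
d) -2 + c^2 + c*(-1)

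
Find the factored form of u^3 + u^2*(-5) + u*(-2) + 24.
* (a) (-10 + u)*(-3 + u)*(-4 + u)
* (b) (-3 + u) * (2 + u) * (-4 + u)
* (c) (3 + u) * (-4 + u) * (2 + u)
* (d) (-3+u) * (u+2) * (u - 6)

We need to factor u^3 + u^2*(-5) + u*(-2) + 24.
The factored form is (-3 + u) * (2 + u) * (-4 + u).
b) (-3 + u) * (2 + u) * (-4 + u)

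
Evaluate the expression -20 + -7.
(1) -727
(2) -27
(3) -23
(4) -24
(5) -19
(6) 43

-20 + -7 = -27
2) -27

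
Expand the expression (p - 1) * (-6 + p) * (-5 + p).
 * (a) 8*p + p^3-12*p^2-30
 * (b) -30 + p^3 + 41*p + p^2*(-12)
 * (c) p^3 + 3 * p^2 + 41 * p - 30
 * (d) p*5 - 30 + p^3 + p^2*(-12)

Expanding (p - 1) * (-6 + p) * (-5 + p):
= -30 + p^3 + 41*p + p^2*(-12)
b) -30 + p^3 + 41*p + p^2*(-12)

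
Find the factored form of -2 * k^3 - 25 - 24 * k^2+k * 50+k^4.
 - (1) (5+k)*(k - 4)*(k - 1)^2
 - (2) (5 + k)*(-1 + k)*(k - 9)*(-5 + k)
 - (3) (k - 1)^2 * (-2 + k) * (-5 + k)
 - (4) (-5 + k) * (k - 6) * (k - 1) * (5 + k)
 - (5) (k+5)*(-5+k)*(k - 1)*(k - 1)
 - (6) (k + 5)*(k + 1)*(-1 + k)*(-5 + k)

We need to factor -2 * k^3 - 25 - 24 * k^2+k * 50+k^4.
The factored form is (k+5)*(-5+k)*(k - 1)*(k - 1).
5) (k+5)*(-5+k)*(k - 1)*(k - 1)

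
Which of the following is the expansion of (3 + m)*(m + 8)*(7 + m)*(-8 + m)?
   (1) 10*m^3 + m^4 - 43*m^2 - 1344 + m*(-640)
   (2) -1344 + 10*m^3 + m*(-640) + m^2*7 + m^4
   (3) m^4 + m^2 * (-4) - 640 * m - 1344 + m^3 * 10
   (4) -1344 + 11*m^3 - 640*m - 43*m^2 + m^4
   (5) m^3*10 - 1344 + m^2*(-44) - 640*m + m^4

Expanding (3 + m)*(m + 8)*(7 + m)*(-8 + m):
= 10*m^3 + m^4 - 43*m^2 - 1344 + m*(-640)
1) 10*m^3 + m^4 - 43*m^2 - 1344 + m*(-640)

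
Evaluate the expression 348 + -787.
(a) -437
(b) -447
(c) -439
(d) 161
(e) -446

348 + -787 = -439
c) -439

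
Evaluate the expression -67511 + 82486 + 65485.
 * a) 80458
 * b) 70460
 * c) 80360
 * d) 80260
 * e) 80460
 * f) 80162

First: -67511 + 82486 = 14975
Then: 14975 + 65485 = 80460
e) 80460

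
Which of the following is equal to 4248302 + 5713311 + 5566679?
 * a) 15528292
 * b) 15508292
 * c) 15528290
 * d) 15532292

First: 4248302 + 5713311 = 9961613
Then: 9961613 + 5566679 = 15528292
a) 15528292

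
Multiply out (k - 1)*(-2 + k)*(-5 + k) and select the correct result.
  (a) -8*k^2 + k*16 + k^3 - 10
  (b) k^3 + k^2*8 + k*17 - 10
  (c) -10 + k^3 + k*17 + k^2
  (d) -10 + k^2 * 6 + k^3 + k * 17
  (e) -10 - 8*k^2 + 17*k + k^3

Expanding (k - 1)*(-2 + k)*(-5 + k):
= -10 - 8*k^2 + 17*k + k^3
e) -10 - 8*k^2 + 17*k + k^3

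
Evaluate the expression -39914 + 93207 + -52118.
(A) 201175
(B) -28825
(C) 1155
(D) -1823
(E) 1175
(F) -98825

First: -39914 + 93207 = 53293
Then: 53293 + -52118 = 1175
E) 1175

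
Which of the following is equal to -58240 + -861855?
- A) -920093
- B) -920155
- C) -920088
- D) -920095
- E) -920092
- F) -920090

-58240 + -861855 = -920095
D) -920095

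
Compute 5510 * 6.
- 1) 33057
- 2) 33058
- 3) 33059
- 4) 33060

5510 * 6 = 33060
4) 33060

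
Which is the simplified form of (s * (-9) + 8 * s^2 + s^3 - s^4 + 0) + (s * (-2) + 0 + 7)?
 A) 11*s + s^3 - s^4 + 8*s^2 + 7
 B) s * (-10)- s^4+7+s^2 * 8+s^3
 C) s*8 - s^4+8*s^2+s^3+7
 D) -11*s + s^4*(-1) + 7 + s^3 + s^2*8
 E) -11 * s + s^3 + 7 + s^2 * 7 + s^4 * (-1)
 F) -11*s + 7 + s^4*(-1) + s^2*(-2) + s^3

Adding the polynomials and combining like terms:
(s*(-9) + 8*s^2 + s^3 - s^4 + 0) + (s*(-2) + 0 + 7)
= -11*s + s^4*(-1) + 7 + s^3 + s^2*8
D) -11*s + s^4*(-1) + 7 + s^3 + s^2*8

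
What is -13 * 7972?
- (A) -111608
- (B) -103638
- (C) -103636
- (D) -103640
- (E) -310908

-13 * 7972 = -103636
C) -103636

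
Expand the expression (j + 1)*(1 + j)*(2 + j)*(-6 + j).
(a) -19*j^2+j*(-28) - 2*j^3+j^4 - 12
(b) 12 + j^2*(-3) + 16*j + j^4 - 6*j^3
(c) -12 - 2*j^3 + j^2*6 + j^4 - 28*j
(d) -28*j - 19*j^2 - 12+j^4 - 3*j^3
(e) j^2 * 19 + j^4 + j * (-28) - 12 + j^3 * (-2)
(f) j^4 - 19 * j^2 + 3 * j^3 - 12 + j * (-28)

Expanding (j + 1)*(1 + j)*(2 + j)*(-6 + j):
= -19*j^2+j*(-28) - 2*j^3+j^4 - 12
a) -19*j^2+j*(-28) - 2*j^3+j^4 - 12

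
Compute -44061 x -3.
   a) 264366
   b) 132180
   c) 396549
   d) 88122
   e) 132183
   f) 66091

-44061 * -3 = 132183
e) 132183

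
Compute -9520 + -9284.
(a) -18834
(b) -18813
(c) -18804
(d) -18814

-9520 + -9284 = -18804
c) -18804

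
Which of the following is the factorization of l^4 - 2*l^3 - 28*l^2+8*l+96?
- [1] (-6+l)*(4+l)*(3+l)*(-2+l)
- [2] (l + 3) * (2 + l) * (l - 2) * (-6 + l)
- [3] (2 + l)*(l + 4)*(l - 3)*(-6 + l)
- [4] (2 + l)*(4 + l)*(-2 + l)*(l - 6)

We need to factor l^4 - 2*l^3 - 28*l^2+8*l+96.
The factored form is (2 + l)*(4 + l)*(-2 + l)*(l - 6).
4) (2 + l)*(4 + l)*(-2 + l)*(l - 6)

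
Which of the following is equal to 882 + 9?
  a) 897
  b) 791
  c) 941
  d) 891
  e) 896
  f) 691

882 + 9 = 891
d) 891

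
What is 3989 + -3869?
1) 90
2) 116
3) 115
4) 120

3989 + -3869 = 120
4) 120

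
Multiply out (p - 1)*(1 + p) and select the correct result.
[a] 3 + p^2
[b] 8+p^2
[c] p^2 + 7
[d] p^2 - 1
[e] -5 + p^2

Expanding (p - 1)*(1 + p):
= p^2 - 1
d) p^2 - 1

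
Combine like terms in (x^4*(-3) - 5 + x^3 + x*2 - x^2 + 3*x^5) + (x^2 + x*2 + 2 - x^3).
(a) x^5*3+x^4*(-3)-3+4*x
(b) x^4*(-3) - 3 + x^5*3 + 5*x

Adding the polynomials and combining like terms:
(x^4*(-3) - 5 + x^3 + x*2 - x^2 + 3*x^5) + (x^2 + x*2 + 2 - x^3)
= x^5*3+x^4*(-3)-3+4*x
a) x^5*3+x^4*(-3)-3+4*x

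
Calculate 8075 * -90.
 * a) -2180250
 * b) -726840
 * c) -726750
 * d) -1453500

8075 * -90 = -726750
c) -726750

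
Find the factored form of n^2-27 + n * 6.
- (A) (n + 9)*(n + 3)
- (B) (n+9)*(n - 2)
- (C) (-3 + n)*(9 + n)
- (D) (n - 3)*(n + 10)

We need to factor n^2-27 + n * 6.
The factored form is (-3 + n)*(9 + n).
C) (-3 + n)*(9 + n)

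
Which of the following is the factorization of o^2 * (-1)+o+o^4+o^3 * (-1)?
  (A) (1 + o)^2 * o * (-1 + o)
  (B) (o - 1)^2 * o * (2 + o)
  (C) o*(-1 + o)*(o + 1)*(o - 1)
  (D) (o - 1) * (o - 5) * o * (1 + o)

We need to factor o^2 * (-1)+o+o^4+o^3 * (-1).
The factored form is o*(-1 + o)*(o + 1)*(o - 1).
C) o*(-1 + o)*(o + 1)*(o - 1)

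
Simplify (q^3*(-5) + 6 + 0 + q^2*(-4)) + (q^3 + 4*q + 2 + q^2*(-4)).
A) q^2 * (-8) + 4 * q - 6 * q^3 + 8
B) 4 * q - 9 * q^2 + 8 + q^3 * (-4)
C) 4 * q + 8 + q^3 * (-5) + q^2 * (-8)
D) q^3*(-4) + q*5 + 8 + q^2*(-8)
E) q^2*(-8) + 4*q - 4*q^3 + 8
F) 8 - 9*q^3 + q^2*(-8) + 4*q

Adding the polynomials and combining like terms:
(q^3*(-5) + 6 + 0 + q^2*(-4)) + (q^3 + 4*q + 2 + q^2*(-4))
= q^2*(-8) + 4*q - 4*q^3 + 8
E) q^2*(-8) + 4*q - 4*q^3 + 8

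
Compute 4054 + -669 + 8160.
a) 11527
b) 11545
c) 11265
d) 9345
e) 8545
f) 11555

First: 4054 + -669 = 3385
Then: 3385 + 8160 = 11545
b) 11545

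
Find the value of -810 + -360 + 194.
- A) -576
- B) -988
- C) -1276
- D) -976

First: -810 + -360 = -1170
Then: -1170 + 194 = -976
D) -976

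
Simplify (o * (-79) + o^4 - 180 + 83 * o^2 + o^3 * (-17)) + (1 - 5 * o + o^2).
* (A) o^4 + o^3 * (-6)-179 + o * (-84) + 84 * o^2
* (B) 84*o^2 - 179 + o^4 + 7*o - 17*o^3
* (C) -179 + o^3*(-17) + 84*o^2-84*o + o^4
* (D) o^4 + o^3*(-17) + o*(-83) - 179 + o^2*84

Adding the polynomials and combining like terms:
(o*(-79) + o^4 - 180 + 83*o^2 + o^3*(-17)) + (1 - 5*o + o^2)
= -179 + o^3*(-17) + 84*o^2-84*o + o^4
C) -179 + o^3*(-17) + 84*o^2-84*o + o^4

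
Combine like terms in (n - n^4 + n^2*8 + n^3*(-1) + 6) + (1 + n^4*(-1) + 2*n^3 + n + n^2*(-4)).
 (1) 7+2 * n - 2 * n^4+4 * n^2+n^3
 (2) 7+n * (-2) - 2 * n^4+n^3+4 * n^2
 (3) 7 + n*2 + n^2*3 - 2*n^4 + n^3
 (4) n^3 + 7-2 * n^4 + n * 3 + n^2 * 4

Adding the polynomials and combining like terms:
(n - n^4 + n^2*8 + n^3*(-1) + 6) + (1 + n^4*(-1) + 2*n^3 + n + n^2*(-4))
= 7+2 * n - 2 * n^4+4 * n^2+n^3
1) 7+2 * n - 2 * n^4+4 * n^2+n^3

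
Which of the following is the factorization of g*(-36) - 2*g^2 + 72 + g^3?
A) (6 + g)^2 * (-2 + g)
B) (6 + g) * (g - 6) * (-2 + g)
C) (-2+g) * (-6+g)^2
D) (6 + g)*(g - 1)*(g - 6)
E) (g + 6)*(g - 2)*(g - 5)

We need to factor g*(-36) - 2*g^2 + 72 + g^3.
The factored form is (6 + g) * (g - 6) * (-2 + g).
B) (6 + g) * (g - 6) * (-2 + g)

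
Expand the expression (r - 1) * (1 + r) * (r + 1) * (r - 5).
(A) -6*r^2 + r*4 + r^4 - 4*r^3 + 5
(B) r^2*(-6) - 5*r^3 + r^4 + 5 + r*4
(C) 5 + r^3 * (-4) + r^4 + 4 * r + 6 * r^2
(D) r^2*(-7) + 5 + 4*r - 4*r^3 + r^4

Expanding (r - 1) * (1 + r) * (r + 1) * (r - 5):
= -6*r^2 + r*4 + r^4 - 4*r^3 + 5
A) -6*r^2 + r*4 + r^4 - 4*r^3 + 5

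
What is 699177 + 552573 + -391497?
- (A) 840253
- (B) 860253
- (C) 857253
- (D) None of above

First: 699177 + 552573 = 1251750
Then: 1251750 + -391497 = 860253
B) 860253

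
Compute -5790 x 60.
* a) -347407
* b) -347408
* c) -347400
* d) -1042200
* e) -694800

-5790 * 60 = -347400
c) -347400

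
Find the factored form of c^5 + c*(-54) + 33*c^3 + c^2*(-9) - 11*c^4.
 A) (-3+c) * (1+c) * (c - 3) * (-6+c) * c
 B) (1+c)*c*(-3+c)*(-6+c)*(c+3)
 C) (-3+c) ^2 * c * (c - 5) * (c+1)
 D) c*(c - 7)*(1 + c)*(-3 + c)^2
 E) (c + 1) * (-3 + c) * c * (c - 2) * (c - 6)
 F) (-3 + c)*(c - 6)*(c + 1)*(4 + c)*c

We need to factor c^5 + c*(-54) + 33*c^3 + c^2*(-9) - 11*c^4.
The factored form is (-3+c) * (1+c) * (c - 3) * (-6+c) * c.
A) (-3+c) * (1+c) * (c - 3) * (-6+c) * c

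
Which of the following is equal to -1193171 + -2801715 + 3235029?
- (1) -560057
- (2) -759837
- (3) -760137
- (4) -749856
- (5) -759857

First: -1193171 + -2801715 = -3994886
Then: -3994886 + 3235029 = -759857
5) -759857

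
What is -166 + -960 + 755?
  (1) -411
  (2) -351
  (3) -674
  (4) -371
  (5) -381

First: -166 + -960 = -1126
Then: -1126 + 755 = -371
4) -371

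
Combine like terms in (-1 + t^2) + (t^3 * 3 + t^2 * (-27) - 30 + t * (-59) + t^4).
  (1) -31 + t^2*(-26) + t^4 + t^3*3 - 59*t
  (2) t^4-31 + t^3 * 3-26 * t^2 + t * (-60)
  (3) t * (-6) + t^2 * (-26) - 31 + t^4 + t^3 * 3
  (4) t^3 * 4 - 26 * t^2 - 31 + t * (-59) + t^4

Adding the polynomials and combining like terms:
(-1 + t^2) + (t^3*3 + t^2*(-27) - 30 + t*(-59) + t^4)
= -31 + t^2*(-26) + t^4 + t^3*3 - 59*t
1) -31 + t^2*(-26) + t^4 + t^3*3 - 59*t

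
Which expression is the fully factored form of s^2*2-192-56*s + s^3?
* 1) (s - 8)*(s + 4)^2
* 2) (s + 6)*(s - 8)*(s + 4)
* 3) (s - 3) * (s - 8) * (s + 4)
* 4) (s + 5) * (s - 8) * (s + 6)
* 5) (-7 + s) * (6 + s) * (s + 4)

We need to factor s^2*2-192-56*s + s^3.
The factored form is (s + 6)*(s - 8)*(s + 4).
2) (s + 6)*(s - 8)*(s + 4)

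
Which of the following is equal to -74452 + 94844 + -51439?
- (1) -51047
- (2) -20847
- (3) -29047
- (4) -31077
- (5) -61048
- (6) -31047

First: -74452 + 94844 = 20392
Then: 20392 + -51439 = -31047
6) -31047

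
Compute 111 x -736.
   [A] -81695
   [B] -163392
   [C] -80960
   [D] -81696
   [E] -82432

111 * -736 = -81696
D) -81696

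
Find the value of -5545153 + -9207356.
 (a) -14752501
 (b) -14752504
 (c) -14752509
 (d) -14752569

-5545153 + -9207356 = -14752509
c) -14752509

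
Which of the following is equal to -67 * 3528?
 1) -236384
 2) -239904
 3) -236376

-67 * 3528 = -236376
3) -236376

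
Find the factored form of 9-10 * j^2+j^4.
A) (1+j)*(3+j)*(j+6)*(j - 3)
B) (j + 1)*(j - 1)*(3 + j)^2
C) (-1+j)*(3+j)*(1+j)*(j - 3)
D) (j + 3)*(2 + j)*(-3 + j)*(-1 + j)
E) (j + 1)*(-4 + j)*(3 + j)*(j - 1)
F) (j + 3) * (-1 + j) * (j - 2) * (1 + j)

We need to factor 9-10 * j^2+j^4.
The factored form is (-1+j)*(3+j)*(1+j)*(j - 3).
C) (-1+j)*(3+j)*(1+j)*(j - 3)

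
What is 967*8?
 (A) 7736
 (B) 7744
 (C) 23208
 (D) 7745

967 * 8 = 7736
A) 7736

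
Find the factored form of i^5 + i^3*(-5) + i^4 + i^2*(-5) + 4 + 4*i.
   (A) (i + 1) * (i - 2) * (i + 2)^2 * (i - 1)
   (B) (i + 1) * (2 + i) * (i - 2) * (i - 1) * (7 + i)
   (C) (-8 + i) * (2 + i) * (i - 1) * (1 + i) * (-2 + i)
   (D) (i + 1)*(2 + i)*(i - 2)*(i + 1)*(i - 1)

We need to factor i^5 + i^3*(-5) + i^4 + i^2*(-5) + 4 + 4*i.
The factored form is (i + 1)*(2 + i)*(i - 2)*(i + 1)*(i - 1).
D) (i + 1)*(2 + i)*(i - 2)*(i + 1)*(i - 1)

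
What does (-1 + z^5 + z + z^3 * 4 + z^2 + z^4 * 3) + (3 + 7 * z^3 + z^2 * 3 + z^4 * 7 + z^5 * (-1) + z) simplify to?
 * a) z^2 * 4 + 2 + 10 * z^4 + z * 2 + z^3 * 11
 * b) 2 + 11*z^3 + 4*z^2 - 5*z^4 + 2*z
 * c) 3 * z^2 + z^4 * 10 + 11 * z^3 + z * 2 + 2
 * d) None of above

Adding the polynomials and combining like terms:
(-1 + z^5 + z + z^3*4 + z^2 + z^4*3) + (3 + 7*z^3 + z^2*3 + z^4*7 + z^5*(-1) + z)
= z^2 * 4 + 2 + 10 * z^4 + z * 2 + z^3 * 11
a) z^2 * 4 + 2 + 10 * z^4 + z * 2 + z^3 * 11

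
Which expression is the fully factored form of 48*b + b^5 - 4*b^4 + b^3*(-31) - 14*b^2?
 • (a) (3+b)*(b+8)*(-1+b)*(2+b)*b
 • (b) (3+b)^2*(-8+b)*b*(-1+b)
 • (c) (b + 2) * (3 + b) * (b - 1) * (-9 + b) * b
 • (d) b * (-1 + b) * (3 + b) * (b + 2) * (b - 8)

We need to factor 48*b + b^5 - 4*b^4 + b^3*(-31) - 14*b^2.
The factored form is b * (-1 + b) * (3 + b) * (b + 2) * (b - 8).
d) b * (-1 + b) * (3 + b) * (b + 2) * (b - 8)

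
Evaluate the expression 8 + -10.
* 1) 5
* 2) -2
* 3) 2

8 + -10 = -2
2) -2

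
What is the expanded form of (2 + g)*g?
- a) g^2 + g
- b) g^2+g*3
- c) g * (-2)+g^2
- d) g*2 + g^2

Expanding (2 + g)*g:
= g*2 + g^2
d) g*2 + g^2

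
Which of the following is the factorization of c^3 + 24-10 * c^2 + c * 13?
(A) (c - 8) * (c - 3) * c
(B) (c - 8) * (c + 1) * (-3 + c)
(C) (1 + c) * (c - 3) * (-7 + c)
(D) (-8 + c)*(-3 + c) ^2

We need to factor c^3 + 24-10 * c^2 + c * 13.
The factored form is (c - 8) * (c + 1) * (-3 + c).
B) (c - 8) * (c + 1) * (-3 + c)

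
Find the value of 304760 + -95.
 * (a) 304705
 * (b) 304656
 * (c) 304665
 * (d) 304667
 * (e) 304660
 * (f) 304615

304760 + -95 = 304665
c) 304665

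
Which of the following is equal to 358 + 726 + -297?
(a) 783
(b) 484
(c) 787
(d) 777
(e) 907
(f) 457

First: 358 + 726 = 1084
Then: 1084 + -297 = 787
c) 787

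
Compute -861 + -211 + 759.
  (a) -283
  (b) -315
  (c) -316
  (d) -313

First: -861 + -211 = -1072
Then: -1072 + 759 = -313
d) -313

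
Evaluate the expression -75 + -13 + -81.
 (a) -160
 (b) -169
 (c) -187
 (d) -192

First: -75 + -13 = -88
Then: -88 + -81 = -169
b) -169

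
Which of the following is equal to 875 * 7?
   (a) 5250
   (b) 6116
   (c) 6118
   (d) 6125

875 * 7 = 6125
d) 6125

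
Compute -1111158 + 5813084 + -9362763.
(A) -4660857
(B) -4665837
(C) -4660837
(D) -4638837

First: -1111158 + 5813084 = 4701926
Then: 4701926 + -9362763 = -4660837
C) -4660837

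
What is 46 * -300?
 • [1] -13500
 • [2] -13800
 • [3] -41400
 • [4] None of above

46 * -300 = -13800
2) -13800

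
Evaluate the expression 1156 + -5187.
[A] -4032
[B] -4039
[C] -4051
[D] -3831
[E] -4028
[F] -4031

1156 + -5187 = -4031
F) -4031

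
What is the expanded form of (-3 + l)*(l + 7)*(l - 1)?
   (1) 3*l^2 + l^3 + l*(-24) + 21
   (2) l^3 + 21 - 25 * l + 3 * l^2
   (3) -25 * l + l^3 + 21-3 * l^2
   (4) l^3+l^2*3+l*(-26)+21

Expanding (-3 + l)*(l + 7)*(l - 1):
= l^3 + 21 - 25 * l + 3 * l^2
2) l^3 + 21 - 25 * l + 3 * l^2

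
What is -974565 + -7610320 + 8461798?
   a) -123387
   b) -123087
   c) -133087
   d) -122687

First: -974565 + -7610320 = -8584885
Then: -8584885 + 8461798 = -123087
b) -123087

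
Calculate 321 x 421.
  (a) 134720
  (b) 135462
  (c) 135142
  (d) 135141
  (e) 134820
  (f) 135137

321 * 421 = 135141
d) 135141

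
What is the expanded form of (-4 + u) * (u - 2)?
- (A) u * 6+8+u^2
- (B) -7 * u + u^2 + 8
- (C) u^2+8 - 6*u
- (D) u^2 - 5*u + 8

Expanding (-4 + u) * (u - 2):
= u^2+8 - 6*u
C) u^2+8 - 6*u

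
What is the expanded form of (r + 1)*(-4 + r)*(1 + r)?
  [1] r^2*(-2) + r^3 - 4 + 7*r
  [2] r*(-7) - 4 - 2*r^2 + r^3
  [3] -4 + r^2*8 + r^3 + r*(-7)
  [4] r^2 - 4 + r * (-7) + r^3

Expanding (r + 1)*(-4 + r)*(1 + r):
= r*(-7) - 4 - 2*r^2 + r^3
2) r*(-7) - 4 - 2*r^2 + r^3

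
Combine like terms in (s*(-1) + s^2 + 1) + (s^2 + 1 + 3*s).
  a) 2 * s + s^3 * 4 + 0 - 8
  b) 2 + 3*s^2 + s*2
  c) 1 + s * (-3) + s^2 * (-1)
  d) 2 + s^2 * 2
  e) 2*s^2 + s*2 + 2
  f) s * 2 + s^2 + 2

Adding the polynomials and combining like terms:
(s*(-1) + s^2 + 1) + (s^2 + 1 + 3*s)
= 2*s^2 + s*2 + 2
e) 2*s^2 + s*2 + 2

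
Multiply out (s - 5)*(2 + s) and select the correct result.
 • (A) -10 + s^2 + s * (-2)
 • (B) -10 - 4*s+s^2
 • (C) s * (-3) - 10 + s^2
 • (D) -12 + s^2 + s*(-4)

Expanding (s - 5)*(2 + s):
= s * (-3) - 10 + s^2
C) s * (-3) - 10 + s^2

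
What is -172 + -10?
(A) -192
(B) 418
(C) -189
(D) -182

-172 + -10 = -182
D) -182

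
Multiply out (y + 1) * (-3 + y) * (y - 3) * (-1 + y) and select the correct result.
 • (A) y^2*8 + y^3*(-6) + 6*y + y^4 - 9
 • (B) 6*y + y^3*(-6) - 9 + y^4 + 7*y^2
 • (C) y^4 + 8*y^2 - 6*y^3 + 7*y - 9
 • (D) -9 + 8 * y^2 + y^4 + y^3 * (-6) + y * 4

Expanding (y + 1) * (-3 + y) * (y - 3) * (-1 + y):
= y^2*8 + y^3*(-6) + 6*y + y^4 - 9
A) y^2*8 + y^3*(-6) + 6*y + y^4 - 9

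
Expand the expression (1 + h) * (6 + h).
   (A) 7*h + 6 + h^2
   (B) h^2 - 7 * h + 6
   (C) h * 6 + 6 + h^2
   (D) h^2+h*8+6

Expanding (1 + h) * (6 + h):
= 7*h + 6 + h^2
A) 7*h + 6 + h^2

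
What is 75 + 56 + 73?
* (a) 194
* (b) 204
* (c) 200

First: 75 + 56 = 131
Then: 131 + 73 = 204
b) 204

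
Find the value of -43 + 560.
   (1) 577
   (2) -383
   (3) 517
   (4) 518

-43 + 560 = 517
3) 517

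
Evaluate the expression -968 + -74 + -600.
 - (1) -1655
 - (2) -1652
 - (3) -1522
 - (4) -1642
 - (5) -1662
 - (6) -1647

First: -968 + -74 = -1042
Then: -1042 + -600 = -1642
4) -1642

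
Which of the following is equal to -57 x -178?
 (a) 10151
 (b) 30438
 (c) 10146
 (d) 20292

-57 * -178 = 10146
c) 10146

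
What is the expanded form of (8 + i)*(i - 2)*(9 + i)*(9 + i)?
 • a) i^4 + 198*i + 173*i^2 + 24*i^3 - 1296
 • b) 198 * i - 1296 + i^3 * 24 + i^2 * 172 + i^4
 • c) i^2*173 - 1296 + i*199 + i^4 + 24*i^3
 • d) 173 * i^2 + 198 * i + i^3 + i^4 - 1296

Expanding (8 + i)*(i - 2)*(9 + i)*(9 + i):
= i^4 + 198*i + 173*i^2 + 24*i^3 - 1296
a) i^4 + 198*i + 173*i^2 + 24*i^3 - 1296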